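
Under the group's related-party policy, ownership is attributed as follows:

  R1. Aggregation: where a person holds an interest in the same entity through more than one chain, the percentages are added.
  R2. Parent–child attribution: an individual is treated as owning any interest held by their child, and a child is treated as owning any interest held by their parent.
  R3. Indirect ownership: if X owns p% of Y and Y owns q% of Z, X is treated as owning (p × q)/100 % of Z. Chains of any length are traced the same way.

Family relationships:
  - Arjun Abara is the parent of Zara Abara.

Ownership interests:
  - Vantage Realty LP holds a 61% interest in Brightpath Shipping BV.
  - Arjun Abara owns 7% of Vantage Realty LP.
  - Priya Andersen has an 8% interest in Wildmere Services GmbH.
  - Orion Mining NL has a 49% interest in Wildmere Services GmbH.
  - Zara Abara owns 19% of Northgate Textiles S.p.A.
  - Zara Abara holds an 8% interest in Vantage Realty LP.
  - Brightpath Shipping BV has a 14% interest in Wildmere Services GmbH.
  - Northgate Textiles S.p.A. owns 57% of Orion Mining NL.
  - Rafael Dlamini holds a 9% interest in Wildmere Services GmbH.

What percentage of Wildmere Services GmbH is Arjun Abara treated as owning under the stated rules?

6.5877%

By parent–child attribution (R2), Arjun Abara is treated as also owning Zara Abara's interest in Vantage Realty LP, giving 7% + 8% = 15%.
By parent–child attribution (R2), Arjun Abara is treated as owning Zara Abara's 19% interest in Northgate Textiles S.p.A.
Chain via Vantage Realty LP → Brightpath Shipping BV (R3): 15% × 61% × 14% = 1.281% of Wildmere Services GmbH.
Chain via Northgate Textiles S.p.A. → Orion Mining NL (R3): 19% × 57% × 49% = 5.3067% of Wildmere Services GmbH.
Aggregating (R1): 1.281% + 5.3067% = 6.5877%.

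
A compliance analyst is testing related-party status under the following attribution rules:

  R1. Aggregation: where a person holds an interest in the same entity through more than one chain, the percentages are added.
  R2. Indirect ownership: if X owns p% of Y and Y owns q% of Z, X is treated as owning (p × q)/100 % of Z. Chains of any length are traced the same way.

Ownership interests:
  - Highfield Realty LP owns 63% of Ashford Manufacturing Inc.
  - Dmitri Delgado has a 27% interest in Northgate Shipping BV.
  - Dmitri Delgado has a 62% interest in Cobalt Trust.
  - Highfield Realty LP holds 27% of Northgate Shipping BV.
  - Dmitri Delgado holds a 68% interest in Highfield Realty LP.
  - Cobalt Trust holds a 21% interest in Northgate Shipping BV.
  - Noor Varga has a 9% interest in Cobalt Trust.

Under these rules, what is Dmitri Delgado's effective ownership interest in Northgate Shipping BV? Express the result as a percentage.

Chain via Cobalt Trust (R2): 62% × 21% = 13.02% of Northgate Shipping BV.
Chain via Highfield Realty LP (R2): 68% × 27% = 18.36% of Northgate Shipping BV.
Direct interest in Northgate Shipping BV: 27%.
Aggregating (R1): 13.02% + 18.36% + 27% = 58.38%.

58.38%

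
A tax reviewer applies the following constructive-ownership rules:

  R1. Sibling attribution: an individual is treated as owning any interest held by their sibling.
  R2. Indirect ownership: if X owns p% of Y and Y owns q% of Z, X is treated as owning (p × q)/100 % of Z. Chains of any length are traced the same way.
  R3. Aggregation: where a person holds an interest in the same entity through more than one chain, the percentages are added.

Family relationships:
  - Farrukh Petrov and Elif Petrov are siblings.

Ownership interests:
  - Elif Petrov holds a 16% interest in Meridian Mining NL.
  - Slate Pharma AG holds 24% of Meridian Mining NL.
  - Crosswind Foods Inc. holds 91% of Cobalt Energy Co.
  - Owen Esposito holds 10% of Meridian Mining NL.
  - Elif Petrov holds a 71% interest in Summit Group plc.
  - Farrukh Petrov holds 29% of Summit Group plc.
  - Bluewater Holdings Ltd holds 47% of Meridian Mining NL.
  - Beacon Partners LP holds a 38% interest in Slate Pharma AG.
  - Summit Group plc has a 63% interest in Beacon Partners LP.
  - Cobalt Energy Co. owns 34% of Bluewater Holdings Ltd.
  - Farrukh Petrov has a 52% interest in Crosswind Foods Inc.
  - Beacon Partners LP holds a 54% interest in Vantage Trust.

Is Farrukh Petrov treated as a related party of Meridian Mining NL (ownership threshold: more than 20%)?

Yes

By sibling attribution (R1), Farrukh Petrov is treated as also owning Elif Petrov's interest in Summit Group plc, giving 29% + 71% = 100%.
By sibling attribution (R1), Farrukh Petrov is treated as owning Elif Petrov's 16% interest in Meridian Mining NL.
Chain via Summit Group plc → Beacon Partners LP → Slate Pharma AG (R2): 100% × 63% × 38% × 24% = 5.7456% of Meridian Mining NL.
Chain via Crosswind Foods Inc. → Cobalt Energy Co. → Bluewater Holdings Ltd (R2): 52% × 91% × 34% × 47% = 7.561736% of Meridian Mining NL.
Direct interest in Meridian Mining NL: 16%.
Aggregating (R3): 5.7456% + 7.561736% + 16% = 29.307336%.
29.307336% exceeds the 20% threshold, so Farrukh is a related party to Meridian Mining NL.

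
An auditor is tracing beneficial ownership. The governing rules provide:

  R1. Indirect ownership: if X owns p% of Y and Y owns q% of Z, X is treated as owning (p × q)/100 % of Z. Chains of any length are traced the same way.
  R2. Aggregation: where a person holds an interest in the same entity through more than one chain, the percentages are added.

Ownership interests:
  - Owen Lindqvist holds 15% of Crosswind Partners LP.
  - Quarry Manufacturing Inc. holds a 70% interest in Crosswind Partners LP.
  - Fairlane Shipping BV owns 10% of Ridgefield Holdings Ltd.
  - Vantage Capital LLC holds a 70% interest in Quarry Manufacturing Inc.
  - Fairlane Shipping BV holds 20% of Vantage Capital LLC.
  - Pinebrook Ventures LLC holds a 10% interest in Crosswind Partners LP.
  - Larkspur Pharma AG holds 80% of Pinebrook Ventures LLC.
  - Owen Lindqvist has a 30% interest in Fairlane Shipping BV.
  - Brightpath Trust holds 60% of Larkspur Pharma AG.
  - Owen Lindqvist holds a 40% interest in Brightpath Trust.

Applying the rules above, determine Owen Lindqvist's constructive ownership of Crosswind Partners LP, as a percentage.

19.86%

Chain via Fairlane Shipping BV → Vantage Capital LLC → Quarry Manufacturing Inc. (R1): 30% × 20% × 70% × 70% = 2.94% of Crosswind Partners LP.
Chain via Brightpath Trust → Larkspur Pharma AG → Pinebrook Ventures LLC (R1): 40% × 60% × 80% × 10% = 1.92% of Crosswind Partners LP.
Direct interest in Crosswind Partners LP: 15%.
Aggregating (R2): 2.94% + 1.92% + 15% = 19.86%.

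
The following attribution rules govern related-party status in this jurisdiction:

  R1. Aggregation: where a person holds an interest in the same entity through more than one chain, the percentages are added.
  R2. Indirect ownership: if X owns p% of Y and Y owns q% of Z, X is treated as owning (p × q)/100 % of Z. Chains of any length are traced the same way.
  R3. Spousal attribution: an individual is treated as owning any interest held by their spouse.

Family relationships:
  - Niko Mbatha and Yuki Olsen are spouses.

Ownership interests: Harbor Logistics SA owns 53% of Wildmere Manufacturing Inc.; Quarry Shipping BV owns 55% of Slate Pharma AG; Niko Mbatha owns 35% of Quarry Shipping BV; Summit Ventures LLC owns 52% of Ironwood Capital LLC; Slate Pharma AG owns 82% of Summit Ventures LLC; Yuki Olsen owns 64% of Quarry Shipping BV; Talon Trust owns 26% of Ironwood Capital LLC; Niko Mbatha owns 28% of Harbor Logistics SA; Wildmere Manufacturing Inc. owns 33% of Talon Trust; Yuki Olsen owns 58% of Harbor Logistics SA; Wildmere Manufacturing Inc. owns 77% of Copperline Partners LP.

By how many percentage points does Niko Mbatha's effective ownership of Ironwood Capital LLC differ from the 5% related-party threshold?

22.128244

By spousal attribution (R3), Niko Mbatha is treated as also owning Yuki Olsen's interest in Quarry Shipping BV, giving 35% + 64% = 99%.
By spousal attribution (R3), Niko Mbatha is treated as also owning Yuki Olsen's interest in Harbor Logistics SA, giving 28% + 58% = 86%.
Chain via Quarry Shipping BV → Slate Pharma AG → Summit Ventures LLC (R2): 99% × 55% × 82% × 52% = 23.21748% of Ironwood Capital LLC.
Chain via Harbor Logistics SA → Wildmere Manufacturing Inc. → Talon Trust (R2): 86% × 53% × 33% × 26% = 3.910764% of Ironwood Capital LLC.
Aggregating (R1): 23.21748% + 3.910764% = 27.128244%.
27.128244% exceeds the 5% threshold by 22.128244 percentage points.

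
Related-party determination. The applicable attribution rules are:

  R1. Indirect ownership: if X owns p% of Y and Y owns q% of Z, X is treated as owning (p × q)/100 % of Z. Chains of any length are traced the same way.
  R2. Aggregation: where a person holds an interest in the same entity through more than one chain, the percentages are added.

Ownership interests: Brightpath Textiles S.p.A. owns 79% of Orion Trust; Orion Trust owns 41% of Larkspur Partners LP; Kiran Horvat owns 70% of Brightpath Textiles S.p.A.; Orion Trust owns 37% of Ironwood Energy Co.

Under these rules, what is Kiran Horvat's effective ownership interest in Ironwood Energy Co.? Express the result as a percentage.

20.461%

Chain via Brightpath Textiles S.p.A. → Orion Trust (R1): 70% × 79% × 37% = 20.461% of Ironwood Energy Co.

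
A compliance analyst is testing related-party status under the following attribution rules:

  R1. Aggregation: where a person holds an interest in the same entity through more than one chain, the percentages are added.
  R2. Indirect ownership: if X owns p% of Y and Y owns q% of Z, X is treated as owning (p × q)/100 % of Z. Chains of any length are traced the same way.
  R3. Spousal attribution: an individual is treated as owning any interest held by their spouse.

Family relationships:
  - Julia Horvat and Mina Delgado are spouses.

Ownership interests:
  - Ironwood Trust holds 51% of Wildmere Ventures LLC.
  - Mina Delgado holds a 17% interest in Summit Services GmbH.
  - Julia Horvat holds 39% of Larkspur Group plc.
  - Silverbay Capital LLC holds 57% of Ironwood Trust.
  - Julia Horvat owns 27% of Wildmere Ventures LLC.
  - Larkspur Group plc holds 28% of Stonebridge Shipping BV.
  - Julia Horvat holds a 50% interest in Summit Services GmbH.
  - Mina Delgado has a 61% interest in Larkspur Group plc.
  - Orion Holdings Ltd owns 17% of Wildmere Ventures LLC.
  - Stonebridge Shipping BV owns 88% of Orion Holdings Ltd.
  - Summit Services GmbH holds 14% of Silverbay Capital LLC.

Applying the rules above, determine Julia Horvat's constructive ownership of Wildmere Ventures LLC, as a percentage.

33.915566%

By spousal attribution (R3), Julia Horvat is treated as also owning Mina Delgado's interest in Larkspur Group plc, giving 39% + 61% = 100%.
By spousal attribution (R3), Julia Horvat is treated as also owning Mina Delgado's interest in Summit Services GmbH, giving 50% + 17% = 67%.
Chain via Larkspur Group plc → Stonebridge Shipping BV → Orion Holdings Ltd (R2): 100% × 28% × 88% × 17% = 4.1888% of Wildmere Ventures LLC.
Chain via Summit Services GmbH → Silverbay Capital LLC → Ironwood Trust (R2): 67% × 14% × 57% × 51% = 2.726766% of Wildmere Ventures LLC.
Direct interest in Wildmere Ventures LLC: 27%.
Aggregating (R1): 4.1888% + 2.726766% + 27% = 33.915566%.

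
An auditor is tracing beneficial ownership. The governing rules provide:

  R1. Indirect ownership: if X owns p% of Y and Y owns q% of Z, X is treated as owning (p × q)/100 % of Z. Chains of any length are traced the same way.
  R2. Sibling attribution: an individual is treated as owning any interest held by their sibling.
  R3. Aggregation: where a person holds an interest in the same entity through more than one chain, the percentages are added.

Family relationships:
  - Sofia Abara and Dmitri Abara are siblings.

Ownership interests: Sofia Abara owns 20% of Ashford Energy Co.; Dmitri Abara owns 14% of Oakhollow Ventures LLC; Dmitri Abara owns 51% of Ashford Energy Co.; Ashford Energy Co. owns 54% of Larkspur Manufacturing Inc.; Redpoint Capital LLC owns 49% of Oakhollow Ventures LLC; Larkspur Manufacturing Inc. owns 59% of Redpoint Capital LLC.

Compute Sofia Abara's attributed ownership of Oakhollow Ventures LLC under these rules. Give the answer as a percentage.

25.084094%

By sibling attribution (R2), Sofia Abara is treated as also owning Dmitri Abara's interest in Ashford Energy Co, giving 20% + 51% = 71%.
By sibling attribution (R2), Sofia Abara is treated as owning Dmitri Abara's 14% interest in Oakhollow Ventures LLC.
Chain via Ashford Energy Co. → Larkspur Manufacturing Inc. → Redpoint Capital LLC (R1): 71% × 54% × 59% × 49% = 11.084094% of Oakhollow Ventures LLC.
Direct interest in Oakhollow Ventures LLC: 14%.
Aggregating (R3): 11.084094% + 14% = 25.084094%.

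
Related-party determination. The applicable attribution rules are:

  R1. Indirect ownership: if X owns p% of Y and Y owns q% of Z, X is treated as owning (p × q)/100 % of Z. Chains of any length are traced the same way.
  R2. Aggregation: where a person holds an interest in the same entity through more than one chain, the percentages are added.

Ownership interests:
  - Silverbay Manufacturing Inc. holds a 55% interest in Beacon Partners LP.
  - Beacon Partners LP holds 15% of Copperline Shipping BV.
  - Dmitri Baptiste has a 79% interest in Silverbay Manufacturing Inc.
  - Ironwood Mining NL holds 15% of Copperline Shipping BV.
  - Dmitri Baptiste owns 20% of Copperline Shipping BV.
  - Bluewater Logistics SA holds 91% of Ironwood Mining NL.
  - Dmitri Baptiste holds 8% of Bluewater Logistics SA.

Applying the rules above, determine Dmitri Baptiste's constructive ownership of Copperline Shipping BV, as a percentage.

27.6095%

Chain via Bluewater Logistics SA → Ironwood Mining NL (R1): 8% × 91% × 15% = 1.092% of Copperline Shipping BV.
Chain via Silverbay Manufacturing Inc. → Beacon Partners LP (R1): 79% × 55% × 15% = 6.5175% of Copperline Shipping BV.
Direct interest in Copperline Shipping BV: 20%.
Aggregating (R2): 1.092% + 6.5175% + 20% = 27.6095%.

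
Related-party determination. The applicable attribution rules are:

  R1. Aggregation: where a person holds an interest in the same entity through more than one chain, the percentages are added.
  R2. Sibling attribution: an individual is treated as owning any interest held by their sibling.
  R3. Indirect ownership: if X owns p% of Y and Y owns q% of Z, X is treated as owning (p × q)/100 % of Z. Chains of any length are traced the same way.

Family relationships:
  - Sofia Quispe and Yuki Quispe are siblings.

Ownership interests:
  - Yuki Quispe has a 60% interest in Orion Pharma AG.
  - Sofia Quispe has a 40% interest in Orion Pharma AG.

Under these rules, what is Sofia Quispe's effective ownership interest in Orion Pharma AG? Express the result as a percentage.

By sibling attribution (R2), Sofia Quispe is treated as also owning Yuki Quispe's interest in Orion Pharma AG, giving 40% + 60% = 100%.
Direct interest in Orion Pharma AG: 100%.

100%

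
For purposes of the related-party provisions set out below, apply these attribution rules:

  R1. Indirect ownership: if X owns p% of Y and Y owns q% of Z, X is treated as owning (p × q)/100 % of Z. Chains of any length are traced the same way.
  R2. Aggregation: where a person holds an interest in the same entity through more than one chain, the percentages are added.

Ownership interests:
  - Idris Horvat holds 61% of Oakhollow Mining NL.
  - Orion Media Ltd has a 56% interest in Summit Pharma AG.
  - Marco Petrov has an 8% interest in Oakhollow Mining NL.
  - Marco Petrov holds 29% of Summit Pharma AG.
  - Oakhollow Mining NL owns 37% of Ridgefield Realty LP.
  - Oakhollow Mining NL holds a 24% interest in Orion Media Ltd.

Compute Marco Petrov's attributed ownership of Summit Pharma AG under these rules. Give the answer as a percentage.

Chain via Oakhollow Mining NL → Orion Media Ltd (R1): 8% × 24% × 56% = 1.0752% of Summit Pharma AG.
Direct interest in Summit Pharma AG: 29%.
Aggregating (R2): 1.0752% + 29% = 30.0752%.

30.0752%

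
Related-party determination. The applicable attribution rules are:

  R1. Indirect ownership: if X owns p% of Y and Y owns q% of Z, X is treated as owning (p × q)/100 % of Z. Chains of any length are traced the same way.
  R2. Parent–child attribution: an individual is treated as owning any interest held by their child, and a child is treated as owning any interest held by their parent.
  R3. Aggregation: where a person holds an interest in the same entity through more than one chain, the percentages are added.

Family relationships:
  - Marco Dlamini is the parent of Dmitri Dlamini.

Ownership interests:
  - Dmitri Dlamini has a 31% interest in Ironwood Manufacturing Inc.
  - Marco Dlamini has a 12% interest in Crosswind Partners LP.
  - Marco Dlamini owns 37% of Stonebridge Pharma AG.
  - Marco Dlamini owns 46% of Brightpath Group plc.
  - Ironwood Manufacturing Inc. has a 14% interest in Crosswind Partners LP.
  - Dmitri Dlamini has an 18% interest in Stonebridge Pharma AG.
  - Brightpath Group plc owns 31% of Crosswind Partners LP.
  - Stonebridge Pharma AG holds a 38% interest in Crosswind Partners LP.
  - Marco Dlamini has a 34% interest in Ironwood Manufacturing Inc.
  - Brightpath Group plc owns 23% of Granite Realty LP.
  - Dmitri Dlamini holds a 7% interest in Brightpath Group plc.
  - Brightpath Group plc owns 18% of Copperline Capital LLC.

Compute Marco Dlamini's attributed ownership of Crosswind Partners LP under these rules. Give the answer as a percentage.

58.43%

By parent–child attribution (R2), Marco Dlamini is treated as also owning Dmitri Dlamini's interest in Ironwood Manufacturing Inc, giving 34% + 31% = 65%.
By parent–child attribution (R2), Marco Dlamini is treated as also owning Dmitri Dlamini's interest in Stonebridge Pharma AG, giving 37% + 18% = 55%.
By parent–child attribution (R2), Marco Dlamini is treated as also owning Dmitri Dlamini's interest in Brightpath Group plc, giving 46% + 7% = 53%.
Chain via Ironwood Manufacturing Inc. (R1): 65% × 14% = 9.1% of Crosswind Partners LP.
Chain via Stonebridge Pharma AG (R1): 55% × 38% = 20.9% of Crosswind Partners LP.
Chain via Brightpath Group plc (R1): 53% × 31% = 16.43% of Crosswind Partners LP.
Direct interest in Crosswind Partners LP: 12%.
Aggregating (R3): 9.1% + 20.9% + 16.43% + 12% = 58.43%.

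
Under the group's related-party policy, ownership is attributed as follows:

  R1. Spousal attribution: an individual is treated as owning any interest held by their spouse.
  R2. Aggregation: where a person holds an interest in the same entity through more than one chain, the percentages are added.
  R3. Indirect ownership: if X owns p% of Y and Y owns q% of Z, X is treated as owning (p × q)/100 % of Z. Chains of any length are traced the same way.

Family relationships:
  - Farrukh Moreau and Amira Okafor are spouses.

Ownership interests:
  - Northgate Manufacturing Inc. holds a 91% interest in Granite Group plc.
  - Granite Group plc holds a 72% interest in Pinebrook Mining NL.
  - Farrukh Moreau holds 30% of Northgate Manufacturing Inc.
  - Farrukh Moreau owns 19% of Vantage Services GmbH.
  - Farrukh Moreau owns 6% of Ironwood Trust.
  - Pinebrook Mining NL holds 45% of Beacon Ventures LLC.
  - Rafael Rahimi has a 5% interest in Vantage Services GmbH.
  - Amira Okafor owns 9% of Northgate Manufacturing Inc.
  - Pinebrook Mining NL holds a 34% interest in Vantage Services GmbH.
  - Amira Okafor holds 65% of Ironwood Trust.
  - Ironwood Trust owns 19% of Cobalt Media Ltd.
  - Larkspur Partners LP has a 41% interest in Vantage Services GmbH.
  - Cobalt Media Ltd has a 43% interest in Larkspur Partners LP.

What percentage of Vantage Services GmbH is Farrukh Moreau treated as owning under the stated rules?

By spousal attribution (R1), Farrukh Moreau is treated as also owning Amira Okafor's interest in Ironwood Trust, giving 6% + 65% = 71%.
By spousal attribution (R1), Farrukh Moreau is treated as also owning Amira Okafor's interest in Northgate Manufacturing Inc, giving 30% + 9% = 39%.
Chain via Ironwood Trust → Cobalt Media Ltd → Larkspur Partners LP (R3): 71% × 19% × 43% × 41% = 2.378287% of Vantage Services GmbH.
Chain via Northgate Manufacturing Inc. → Granite Group plc → Pinebrook Mining NL (R3): 39% × 91% × 72% × 34% = 8.687952% of Vantage Services GmbH.
Direct interest in Vantage Services GmbH: 19%.
Aggregating (R2): 2.378287% + 8.687952% + 19% = 30.066239%.

30.066239%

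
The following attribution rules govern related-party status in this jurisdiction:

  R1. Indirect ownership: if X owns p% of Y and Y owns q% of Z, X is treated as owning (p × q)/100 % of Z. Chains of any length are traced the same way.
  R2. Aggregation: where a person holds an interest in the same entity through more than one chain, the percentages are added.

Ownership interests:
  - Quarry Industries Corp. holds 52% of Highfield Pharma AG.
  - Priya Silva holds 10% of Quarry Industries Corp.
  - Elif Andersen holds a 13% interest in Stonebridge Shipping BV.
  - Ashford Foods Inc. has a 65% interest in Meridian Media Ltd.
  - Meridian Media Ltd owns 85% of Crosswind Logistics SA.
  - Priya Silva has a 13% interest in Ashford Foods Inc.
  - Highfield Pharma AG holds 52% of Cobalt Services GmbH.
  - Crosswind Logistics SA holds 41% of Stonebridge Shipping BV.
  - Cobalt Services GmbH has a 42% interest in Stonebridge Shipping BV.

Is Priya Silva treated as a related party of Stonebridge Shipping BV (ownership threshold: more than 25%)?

Chain via Ashford Foods Inc. → Meridian Media Ltd → Crosswind Logistics SA (R1): 13% × 65% × 85% × 41% = 2.944825% of Stonebridge Shipping BV.
Chain via Quarry Industries Corp. → Highfield Pharma AG → Cobalt Services GmbH (R1): 10% × 52% × 52% × 42% = 1.13568% of Stonebridge Shipping BV.
Aggregating (R2): 2.944825% + 1.13568% = 4.080505%.
4.080505% does not exceed the 25% threshold, so Priya is not a related party to Stonebridge Shipping BV.

No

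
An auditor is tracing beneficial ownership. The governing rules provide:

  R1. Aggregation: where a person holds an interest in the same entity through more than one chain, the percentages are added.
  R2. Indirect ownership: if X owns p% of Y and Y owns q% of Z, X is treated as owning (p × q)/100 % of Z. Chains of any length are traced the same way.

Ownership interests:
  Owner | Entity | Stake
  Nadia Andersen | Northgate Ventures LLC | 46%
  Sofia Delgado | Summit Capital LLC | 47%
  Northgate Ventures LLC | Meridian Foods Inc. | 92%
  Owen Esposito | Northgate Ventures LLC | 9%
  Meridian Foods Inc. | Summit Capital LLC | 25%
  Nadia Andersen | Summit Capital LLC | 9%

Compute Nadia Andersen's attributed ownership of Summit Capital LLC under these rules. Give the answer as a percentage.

19.58%

Chain via Northgate Ventures LLC → Meridian Foods Inc. (R2): 46% × 92% × 25% = 10.58% of Summit Capital LLC.
Direct interest in Summit Capital LLC: 9%.
Aggregating (R1): 10.58% + 9% = 19.58%.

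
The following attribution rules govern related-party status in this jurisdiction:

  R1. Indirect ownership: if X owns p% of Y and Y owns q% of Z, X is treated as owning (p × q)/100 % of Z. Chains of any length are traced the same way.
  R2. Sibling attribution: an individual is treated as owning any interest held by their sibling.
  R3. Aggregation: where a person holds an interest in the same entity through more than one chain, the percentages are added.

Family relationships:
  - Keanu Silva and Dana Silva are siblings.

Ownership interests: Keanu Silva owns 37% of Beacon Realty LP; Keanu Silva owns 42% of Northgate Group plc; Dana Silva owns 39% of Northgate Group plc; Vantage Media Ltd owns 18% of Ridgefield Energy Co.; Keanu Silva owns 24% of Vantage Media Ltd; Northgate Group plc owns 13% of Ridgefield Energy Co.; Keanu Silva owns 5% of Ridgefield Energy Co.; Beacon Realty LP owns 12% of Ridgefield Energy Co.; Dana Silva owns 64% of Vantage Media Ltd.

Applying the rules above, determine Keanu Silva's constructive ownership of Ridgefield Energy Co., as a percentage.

35.81%

By sibling attribution (R2), Keanu Silva is treated as also owning Dana Silva's interest in Northgate Group plc, giving 42% + 39% = 81%.
By sibling attribution (R2), Keanu Silva is treated as also owning Dana Silva's interest in Vantage Media Ltd, giving 24% + 64% = 88%.
Chain via Northgate Group plc (R1): 81% × 13% = 10.53% of Ridgefield Energy Co.
Chain via Vantage Media Ltd (R1): 88% × 18% = 15.84% of Ridgefield Energy Co.
Chain via Beacon Realty LP (R1): 37% × 12% = 4.44% of Ridgefield Energy Co.
Direct interest in Ridgefield Energy Co: 5%.
Aggregating (R3): 10.53% + 15.84% + 4.44% + 5% = 35.81%.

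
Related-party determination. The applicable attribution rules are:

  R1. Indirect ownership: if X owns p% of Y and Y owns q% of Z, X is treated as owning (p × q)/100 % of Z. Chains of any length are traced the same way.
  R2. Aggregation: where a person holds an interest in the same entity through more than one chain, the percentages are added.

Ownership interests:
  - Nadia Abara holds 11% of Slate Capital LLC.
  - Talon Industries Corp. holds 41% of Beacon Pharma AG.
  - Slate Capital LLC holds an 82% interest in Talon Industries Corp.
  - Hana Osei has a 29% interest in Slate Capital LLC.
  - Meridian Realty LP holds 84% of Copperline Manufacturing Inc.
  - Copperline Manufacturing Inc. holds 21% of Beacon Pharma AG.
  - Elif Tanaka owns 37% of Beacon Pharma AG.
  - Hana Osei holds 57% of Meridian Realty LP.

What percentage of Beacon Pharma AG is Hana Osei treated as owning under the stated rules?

Chain via Meridian Realty LP → Copperline Manufacturing Inc. (R1): 57% × 84% × 21% = 10.0548% of Beacon Pharma AG.
Chain via Slate Capital LLC → Talon Industries Corp. (R1): 29% × 82% × 41% = 9.7498% of Beacon Pharma AG.
Aggregating (R2): 10.0548% + 9.7498% = 19.8046%.

19.8046%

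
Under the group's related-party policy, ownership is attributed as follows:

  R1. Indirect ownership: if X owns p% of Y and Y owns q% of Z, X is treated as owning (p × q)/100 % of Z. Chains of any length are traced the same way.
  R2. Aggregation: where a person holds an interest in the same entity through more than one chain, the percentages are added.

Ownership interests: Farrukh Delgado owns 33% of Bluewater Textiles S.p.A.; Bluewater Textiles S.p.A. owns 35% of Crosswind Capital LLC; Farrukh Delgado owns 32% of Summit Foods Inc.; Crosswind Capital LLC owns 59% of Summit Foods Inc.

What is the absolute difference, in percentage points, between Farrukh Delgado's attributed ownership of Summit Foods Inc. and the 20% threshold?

Chain via Bluewater Textiles S.p.A. → Crosswind Capital LLC (R1): 33% × 35% × 59% = 6.8145% of Summit Foods Inc.
Direct interest in Summit Foods Inc: 32%.
Aggregating (R2): 6.8145% + 32% = 38.8145%.
38.8145% exceeds the 20% threshold by 18.8145 percentage points.

18.8145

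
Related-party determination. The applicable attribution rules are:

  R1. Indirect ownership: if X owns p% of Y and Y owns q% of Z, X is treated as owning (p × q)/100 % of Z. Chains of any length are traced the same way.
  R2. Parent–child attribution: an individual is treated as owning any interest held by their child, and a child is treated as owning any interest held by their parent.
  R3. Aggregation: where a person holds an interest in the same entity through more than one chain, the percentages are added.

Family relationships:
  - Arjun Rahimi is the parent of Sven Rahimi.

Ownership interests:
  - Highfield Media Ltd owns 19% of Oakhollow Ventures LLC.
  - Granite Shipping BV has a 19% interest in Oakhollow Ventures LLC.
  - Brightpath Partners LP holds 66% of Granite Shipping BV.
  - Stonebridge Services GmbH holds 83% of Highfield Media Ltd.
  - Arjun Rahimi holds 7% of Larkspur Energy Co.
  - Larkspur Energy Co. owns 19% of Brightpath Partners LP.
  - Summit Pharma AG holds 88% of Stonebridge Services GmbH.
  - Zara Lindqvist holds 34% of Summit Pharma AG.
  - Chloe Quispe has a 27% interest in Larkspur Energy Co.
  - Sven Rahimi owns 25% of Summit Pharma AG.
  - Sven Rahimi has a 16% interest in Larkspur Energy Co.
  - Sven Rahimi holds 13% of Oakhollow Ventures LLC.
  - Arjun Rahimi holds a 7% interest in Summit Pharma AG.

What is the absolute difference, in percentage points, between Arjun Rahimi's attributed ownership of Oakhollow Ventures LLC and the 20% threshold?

2.01117

By parent–child attribution (R2), Arjun Rahimi is treated as also owning Sven Rahimi's interest in Summit Pharma AG, giving 7% + 25% = 32%.
By parent–child attribution (R2), Arjun Rahimi is treated as also owning Sven Rahimi's interest in Larkspur Energy Co, giving 7% + 16% = 23%.
By parent–child attribution (R2), Arjun Rahimi is treated as owning Sven Rahimi's 13% interest in Oakhollow Ventures LLC.
Chain via Summit Pharma AG → Stonebridge Services GmbH → Highfield Media Ltd (R1): 32% × 88% × 83% × 19% = 4.440832% of Oakhollow Ventures LLC.
Chain via Larkspur Energy Co. → Brightpath Partners LP → Granite Shipping BV (R1): 23% × 19% × 66% × 19% = 0.547998% of Oakhollow Ventures LLC.
Direct interest in Oakhollow Ventures LLC: 13%.
Aggregating (R3): 4.440832% + 0.547998% + 13% = 17.98883%.
17.98883% falls short of the 20% threshold by 2.01117 percentage points.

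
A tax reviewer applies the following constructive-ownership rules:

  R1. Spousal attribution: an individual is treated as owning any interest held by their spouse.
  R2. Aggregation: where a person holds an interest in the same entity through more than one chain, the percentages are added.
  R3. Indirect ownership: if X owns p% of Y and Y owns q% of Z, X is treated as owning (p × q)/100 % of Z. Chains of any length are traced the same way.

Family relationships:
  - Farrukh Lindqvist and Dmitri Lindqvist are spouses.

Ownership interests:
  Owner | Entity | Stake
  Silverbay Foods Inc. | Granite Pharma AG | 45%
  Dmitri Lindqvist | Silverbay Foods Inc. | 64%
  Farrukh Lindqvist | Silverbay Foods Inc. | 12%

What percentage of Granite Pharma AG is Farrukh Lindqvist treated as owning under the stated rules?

34.2%

By spousal attribution (R1), Farrukh Lindqvist is treated as also owning Dmitri Lindqvist's interest in Silverbay Foods Inc, giving 12% + 64% = 76%.
Chain via Silverbay Foods Inc. (R3): 76% × 45% = 34.2% of Granite Pharma AG.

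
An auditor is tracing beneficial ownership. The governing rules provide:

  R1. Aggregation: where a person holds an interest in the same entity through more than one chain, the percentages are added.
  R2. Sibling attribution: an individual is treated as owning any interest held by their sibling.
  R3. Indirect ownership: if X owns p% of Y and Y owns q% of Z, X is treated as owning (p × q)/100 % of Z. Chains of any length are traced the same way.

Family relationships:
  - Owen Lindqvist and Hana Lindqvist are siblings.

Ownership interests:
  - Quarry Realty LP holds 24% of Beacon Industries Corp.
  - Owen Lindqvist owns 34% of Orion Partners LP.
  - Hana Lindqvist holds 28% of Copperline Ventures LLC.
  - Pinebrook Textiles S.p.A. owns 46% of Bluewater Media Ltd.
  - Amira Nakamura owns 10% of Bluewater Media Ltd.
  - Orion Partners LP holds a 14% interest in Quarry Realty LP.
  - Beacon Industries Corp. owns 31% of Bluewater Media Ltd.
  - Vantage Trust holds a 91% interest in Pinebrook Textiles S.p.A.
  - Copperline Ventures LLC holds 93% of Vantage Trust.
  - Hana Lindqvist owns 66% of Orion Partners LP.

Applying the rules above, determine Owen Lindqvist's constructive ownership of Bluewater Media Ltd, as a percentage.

11.941944%

By sibling attribution (R2), Owen Lindqvist is treated as also owning Hana Lindqvist's interest in Orion Partners LP, giving 34% + 66% = 100%.
By sibling attribution (R2), Owen Lindqvist is treated as owning Hana Lindqvist's 28% interest in Copperline Ventures LLC.
Chain via Orion Partners LP → Quarry Realty LP → Beacon Industries Corp. (R3): 100% × 14% × 24% × 31% = 1.0416% of Bluewater Media Ltd.
Chain via Copperline Ventures LLC → Vantage Trust → Pinebrook Textiles S.p.A. (R3): 28% × 93% × 91% × 46% = 10.900344% of Bluewater Media Ltd.
Aggregating (R1): 1.0416% + 10.900344% = 11.941944%.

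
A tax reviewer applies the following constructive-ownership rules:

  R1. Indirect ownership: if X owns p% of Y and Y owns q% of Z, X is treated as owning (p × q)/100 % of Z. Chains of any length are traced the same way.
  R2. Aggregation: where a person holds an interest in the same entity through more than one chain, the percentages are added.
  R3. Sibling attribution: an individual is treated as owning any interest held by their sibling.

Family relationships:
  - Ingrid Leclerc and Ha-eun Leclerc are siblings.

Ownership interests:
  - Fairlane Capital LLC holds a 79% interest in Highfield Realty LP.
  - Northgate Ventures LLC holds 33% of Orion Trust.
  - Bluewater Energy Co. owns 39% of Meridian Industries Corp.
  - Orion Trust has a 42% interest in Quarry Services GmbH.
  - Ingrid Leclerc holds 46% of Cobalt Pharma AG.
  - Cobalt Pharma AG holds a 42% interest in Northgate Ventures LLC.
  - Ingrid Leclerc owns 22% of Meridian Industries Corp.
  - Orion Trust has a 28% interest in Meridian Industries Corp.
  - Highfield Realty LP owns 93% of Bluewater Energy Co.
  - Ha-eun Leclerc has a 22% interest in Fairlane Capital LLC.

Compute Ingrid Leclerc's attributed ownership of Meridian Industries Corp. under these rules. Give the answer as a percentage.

30.088894%

By sibling attribution (R3), Ingrid Leclerc is treated as owning Ha-eun Leclerc's 22% interest in Fairlane Capital LLC.
Chain via Cobalt Pharma AG → Northgate Ventures LLC → Orion Trust (R1): 46% × 42% × 33% × 28% = 1.785168% of Meridian Industries Corp.
Direct interest in Meridian Industries Corp: 22%.
Chain via Fairlane Capital LLC → Highfield Realty LP → Bluewater Energy Co. (R1): 22% × 79% × 93% × 39% = 6.303726% of Meridian Industries Corp.
Aggregating (R2): 1.785168% + 22% + 6.303726% = 30.088894%.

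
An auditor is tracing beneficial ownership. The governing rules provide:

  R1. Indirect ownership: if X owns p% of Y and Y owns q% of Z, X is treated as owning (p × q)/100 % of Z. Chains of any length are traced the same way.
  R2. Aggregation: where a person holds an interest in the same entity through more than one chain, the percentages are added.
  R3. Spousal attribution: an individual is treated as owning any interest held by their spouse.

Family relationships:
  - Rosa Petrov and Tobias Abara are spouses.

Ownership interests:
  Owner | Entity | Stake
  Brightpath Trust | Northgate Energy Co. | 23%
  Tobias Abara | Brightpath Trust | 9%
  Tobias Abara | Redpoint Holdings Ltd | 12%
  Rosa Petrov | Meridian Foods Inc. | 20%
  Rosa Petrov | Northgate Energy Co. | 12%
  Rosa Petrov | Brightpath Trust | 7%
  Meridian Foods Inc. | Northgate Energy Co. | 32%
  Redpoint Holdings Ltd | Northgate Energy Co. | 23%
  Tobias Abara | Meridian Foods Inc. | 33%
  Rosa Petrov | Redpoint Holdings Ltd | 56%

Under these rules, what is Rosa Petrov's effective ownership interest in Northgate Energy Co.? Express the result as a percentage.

By spousal attribution (R3), Rosa Petrov is treated as also owning Tobias Abara's interest in Redpoint Holdings Ltd, giving 56% + 12% = 68%.
By spousal attribution (R3), Rosa Petrov is treated as also owning Tobias Abara's interest in Meridian Foods Inc, giving 20% + 33% = 53%.
By spousal attribution (R3), Rosa Petrov is treated as also owning Tobias Abara's interest in Brightpath Trust, giving 7% + 9% = 16%.
Chain via Redpoint Holdings Ltd (R1): 68% × 23% = 15.64% of Northgate Energy Co.
Chain via Meridian Foods Inc. (R1): 53% × 32% = 16.96% of Northgate Energy Co.
Chain via Brightpath Trust (R1): 16% × 23% = 3.68% of Northgate Energy Co.
Direct interest in Northgate Energy Co: 12%.
Aggregating (R2): 15.64% + 16.96% + 3.68% + 12% = 48.28%.

48.28%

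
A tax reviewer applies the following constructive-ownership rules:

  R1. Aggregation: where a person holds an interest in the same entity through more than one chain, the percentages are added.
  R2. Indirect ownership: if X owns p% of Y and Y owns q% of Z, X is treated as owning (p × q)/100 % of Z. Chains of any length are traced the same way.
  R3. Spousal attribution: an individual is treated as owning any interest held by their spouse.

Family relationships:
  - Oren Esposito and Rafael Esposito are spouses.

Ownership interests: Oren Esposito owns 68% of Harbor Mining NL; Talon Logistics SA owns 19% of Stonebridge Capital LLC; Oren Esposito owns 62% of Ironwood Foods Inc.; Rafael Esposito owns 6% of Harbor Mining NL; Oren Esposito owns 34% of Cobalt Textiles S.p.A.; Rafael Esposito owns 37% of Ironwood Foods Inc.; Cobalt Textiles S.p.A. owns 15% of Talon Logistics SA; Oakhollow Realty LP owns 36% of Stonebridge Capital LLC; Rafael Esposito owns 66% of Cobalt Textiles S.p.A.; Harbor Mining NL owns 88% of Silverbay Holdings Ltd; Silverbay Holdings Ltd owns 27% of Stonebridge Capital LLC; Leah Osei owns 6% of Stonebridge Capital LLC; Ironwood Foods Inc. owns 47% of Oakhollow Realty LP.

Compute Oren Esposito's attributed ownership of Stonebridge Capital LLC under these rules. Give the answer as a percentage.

37.1832%

By spousal attribution (R3), Oren Esposito is treated as also owning Rafael Esposito's interest in Harbor Mining NL, giving 68% + 6% = 74%.
By spousal attribution (R3), Oren Esposito is treated as also owning Rafael Esposito's interest in Cobalt Textiles S.p.A, giving 34% + 66% = 100%.
By spousal attribution (R3), Oren Esposito is treated as also owning Rafael Esposito's interest in Ironwood Foods Inc, giving 62% + 37% = 99%.
Chain via Harbor Mining NL → Silverbay Holdings Ltd (R2): 74% × 88% × 27% = 17.5824% of Stonebridge Capital LLC.
Chain via Cobalt Textiles S.p.A. → Talon Logistics SA (R2): 100% × 15% × 19% = 2.85% of Stonebridge Capital LLC.
Chain via Ironwood Foods Inc. → Oakhollow Realty LP (R2): 99% × 47% × 36% = 16.7508% of Stonebridge Capital LLC.
Aggregating (R1): 17.5824% + 2.85% + 16.7508% = 37.1832%.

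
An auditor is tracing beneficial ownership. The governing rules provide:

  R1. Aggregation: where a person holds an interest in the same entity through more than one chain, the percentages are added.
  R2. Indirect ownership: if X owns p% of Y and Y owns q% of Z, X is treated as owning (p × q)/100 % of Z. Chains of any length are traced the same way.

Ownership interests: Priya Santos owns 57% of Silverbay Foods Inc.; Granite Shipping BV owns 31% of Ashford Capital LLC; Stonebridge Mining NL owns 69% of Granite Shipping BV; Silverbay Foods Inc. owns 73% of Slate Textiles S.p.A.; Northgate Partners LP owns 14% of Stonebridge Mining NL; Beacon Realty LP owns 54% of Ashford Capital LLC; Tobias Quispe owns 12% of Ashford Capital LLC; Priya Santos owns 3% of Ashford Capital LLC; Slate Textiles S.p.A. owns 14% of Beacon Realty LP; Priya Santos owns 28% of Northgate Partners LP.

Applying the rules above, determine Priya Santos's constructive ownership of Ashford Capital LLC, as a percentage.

6.984204%

Chain via Northgate Partners LP → Stonebridge Mining NL → Granite Shipping BV (R2): 28% × 14% × 69% × 31% = 0.838488% of Ashford Capital LLC.
Chain via Silverbay Foods Inc. → Slate Textiles S.p.A. → Beacon Realty LP (R2): 57% × 73% × 14% × 54% = 3.145716% of Ashford Capital LLC.
Direct interest in Ashford Capital LLC: 3%.
Aggregating (R1): 0.838488% + 3.145716% + 3% = 6.984204%.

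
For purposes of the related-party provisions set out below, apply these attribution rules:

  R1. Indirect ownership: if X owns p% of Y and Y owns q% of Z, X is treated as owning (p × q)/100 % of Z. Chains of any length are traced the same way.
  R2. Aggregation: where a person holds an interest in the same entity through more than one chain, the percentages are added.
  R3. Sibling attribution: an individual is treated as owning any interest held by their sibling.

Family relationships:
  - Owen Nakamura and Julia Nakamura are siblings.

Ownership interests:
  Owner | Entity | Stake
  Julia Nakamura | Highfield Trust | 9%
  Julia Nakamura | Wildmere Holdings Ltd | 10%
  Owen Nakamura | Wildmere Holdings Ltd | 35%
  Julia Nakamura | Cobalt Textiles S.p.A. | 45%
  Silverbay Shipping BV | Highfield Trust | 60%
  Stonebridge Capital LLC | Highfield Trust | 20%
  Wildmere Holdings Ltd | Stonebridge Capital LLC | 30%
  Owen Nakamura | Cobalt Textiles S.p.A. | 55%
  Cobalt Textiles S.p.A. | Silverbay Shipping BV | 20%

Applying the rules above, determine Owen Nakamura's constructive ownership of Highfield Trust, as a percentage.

23.7%

By sibling attribution (R3), Owen Nakamura is treated as also owning Julia Nakamura's interest in Wildmere Holdings Ltd, giving 35% + 10% = 45%.
By sibling attribution (R3), Owen Nakamura is treated as also owning Julia Nakamura's interest in Cobalt Textiles S.p.A, giving 55% + 45% = 100%.
By sibling attribution (R3), Owen Nakamura is treated as owning Julia Nakamura's 9% interest in Highfield Trust.
Chain via Wildmere Holdings Ltd → Stonebridge Capital LLC (R1): 45% × 30% × 20% = 2.7% of Highfield Trust.
Chain via Cobalt Textiles S.p.A. → Silverbay Shipping BV (R1): 100% × 20% × 60% = 12% of Highfield Trust.
Direct interest in Highfield Trust: 9%.
Aggregating (R2): 2.7% + 12% + 9% = 23.7%.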